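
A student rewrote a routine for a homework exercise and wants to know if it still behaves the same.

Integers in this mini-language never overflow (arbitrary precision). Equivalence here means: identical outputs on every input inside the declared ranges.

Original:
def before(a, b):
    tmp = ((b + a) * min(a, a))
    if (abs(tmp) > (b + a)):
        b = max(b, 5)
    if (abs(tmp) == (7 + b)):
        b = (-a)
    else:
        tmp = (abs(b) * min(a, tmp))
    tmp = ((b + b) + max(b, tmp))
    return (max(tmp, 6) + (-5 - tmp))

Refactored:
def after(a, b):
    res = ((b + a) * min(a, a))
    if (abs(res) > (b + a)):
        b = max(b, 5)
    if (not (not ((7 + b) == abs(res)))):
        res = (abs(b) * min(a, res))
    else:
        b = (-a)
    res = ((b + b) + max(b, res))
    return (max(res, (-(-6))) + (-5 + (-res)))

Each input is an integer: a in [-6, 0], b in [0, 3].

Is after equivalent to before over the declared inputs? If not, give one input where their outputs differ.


There is a counterexample at a=-1, b=0: -5 on one side, -2 on the other.
before: tmp becomes 1; next (abs(tmp) > (b + a)) evaluates to true; next b becomes 5; next (abs(tmp) == (7 + b)) evaluates to false; next tmp becomes -5; next tmp becomes 15; next final value -5
after: res becomes 1; next (abs(res) > (b + a)) evaluates to true; next b becomes 5; next (not (not ((7 + b) == abs(res)))) evaluates to false; next b becomes 1; next res becomes 3; next final value -2
verdict: not equivalent; witness: a=-1, b=0


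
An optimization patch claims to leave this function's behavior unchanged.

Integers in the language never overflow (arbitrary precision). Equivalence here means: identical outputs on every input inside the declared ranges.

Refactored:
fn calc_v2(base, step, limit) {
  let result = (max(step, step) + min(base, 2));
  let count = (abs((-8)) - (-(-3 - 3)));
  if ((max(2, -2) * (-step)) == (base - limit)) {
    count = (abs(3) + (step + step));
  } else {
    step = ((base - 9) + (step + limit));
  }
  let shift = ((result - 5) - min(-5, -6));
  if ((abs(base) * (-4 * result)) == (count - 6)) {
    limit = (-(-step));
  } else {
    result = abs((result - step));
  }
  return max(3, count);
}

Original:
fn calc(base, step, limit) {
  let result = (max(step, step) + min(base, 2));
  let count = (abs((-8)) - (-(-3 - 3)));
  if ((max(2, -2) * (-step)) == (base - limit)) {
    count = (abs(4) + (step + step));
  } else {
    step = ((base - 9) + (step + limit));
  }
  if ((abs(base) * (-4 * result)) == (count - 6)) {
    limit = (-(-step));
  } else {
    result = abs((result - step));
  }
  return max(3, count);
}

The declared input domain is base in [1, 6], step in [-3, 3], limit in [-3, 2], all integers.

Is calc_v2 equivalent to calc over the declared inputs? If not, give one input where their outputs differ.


Consider the input base=1, step=0, limit=1.
calc: result=1, then count=2, then ((max(2, -2) * (-step)) == (base - limit)) is true, then count=4, then ((abs(base) * (-4 * result)) == (count - 6)) is false, then result=1, then returns 4
calc_v2: result=1, then count=2, then ((max(2, -2) * (-step)) == (base - limit)) is true, then count=3, then shift=2, then ((abs(base) * (-4 * result)) == (count - 6)) is false, then result=1, then returns 3
4 != 3, so the rewrite changes behavior.
verdict: not equivalent; witness: base=1, step=0, limit=1


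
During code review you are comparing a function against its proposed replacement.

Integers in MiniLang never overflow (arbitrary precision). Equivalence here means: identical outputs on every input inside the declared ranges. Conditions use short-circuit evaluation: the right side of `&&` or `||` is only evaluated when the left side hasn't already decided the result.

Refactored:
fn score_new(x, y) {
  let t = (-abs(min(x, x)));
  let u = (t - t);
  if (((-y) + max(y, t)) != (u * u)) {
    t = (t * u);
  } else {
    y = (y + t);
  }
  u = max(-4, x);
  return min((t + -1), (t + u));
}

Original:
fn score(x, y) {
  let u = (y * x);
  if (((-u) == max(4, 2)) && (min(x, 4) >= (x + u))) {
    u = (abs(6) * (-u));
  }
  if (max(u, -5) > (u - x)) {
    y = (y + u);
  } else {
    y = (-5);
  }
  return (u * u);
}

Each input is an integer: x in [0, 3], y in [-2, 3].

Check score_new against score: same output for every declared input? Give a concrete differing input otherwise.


There is a counterexample at x=0, y=-2: 0 on one side, -1 on the other.
score: u := 0 | (((-u) == max(4, 2)) && (min(x, 4) >= (x + u))): false | (max(u, -5) > (u - x)): false | y := -5 | result 0
score_new: t := 0 | u := 0 | (((-y) + max(y, t)) != (u * u)): true | t := 0 | u := 0 | result -1
verdict: not equivalent; witness: x=0, y=-2


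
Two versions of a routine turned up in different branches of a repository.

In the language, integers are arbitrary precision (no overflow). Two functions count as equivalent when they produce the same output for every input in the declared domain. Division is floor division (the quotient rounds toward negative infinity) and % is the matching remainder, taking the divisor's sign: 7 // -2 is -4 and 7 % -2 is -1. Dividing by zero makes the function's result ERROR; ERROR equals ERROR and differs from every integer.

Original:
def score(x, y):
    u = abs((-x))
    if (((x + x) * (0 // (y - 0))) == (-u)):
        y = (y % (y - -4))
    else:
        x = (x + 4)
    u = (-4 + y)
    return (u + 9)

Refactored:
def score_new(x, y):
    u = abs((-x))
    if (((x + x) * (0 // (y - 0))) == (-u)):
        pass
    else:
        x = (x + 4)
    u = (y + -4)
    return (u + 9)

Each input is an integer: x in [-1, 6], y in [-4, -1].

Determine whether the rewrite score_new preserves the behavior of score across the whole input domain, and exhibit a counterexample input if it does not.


Input x=0, y=-4: ERROR from score versus 1 from score_new.
verdict: not equivalent; witness: x=0, y=-4


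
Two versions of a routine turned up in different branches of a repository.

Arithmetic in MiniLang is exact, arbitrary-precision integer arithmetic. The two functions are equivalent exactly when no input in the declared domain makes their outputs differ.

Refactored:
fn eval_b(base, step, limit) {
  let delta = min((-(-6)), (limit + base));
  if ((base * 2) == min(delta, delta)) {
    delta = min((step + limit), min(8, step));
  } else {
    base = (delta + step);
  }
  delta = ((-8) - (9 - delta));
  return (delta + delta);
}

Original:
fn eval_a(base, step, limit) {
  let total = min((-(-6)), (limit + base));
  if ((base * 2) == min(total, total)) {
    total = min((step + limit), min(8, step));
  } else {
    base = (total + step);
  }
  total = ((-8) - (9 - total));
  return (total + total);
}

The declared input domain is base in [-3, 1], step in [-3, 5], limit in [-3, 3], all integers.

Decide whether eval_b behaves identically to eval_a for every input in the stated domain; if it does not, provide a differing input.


Changes here: local variable names differ; the full 315-point sweep finds no disagreement.
verdict: equivalent


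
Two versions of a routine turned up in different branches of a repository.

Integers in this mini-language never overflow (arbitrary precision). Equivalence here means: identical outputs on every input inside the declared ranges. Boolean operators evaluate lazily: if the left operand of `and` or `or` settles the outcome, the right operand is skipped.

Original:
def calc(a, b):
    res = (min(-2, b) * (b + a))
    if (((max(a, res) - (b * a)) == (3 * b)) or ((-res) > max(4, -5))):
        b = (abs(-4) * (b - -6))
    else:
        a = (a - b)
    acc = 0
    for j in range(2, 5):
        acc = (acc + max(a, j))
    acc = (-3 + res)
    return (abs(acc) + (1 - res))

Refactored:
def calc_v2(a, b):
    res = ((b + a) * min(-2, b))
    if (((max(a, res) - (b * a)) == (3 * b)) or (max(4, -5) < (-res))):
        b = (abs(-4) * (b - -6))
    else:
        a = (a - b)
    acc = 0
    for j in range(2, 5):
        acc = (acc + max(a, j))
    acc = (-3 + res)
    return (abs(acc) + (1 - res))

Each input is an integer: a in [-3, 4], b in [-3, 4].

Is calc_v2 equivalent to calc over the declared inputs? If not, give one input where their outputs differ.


Side by side, the visible changes include: comparison usage differs.
Tracing a=0, b=-2: calc: res becomes 4; next (((max(a, res) - (b * a)) == (3 * b)) or ((-res) > max(4, -5))) evaluates to false; next a becomes 2; next acc becomes 0; next at j=2:; next acc becomes 2; next at j=3:; next acc becomes 5; next at j=4:; next acc becomes 9; next acc becomes 1; next final value -2 | calc_v2: res becomes 4; next (((max(a, res) - (b * a)) == (3 * b)) or (max(4, -5) < (-res))) evaluates to false; next a becomes 2; next acc becomes 0; next at j=2:; next acc becomes 2; next at j=3:; next acc becomes 5; next at j=4:; next acc becomes 9; next acc becomes 1; next final value -2 — matching result -2.
Sweeping the whole domain (64 inputs) finds no disagreement.
verdict: equivalent


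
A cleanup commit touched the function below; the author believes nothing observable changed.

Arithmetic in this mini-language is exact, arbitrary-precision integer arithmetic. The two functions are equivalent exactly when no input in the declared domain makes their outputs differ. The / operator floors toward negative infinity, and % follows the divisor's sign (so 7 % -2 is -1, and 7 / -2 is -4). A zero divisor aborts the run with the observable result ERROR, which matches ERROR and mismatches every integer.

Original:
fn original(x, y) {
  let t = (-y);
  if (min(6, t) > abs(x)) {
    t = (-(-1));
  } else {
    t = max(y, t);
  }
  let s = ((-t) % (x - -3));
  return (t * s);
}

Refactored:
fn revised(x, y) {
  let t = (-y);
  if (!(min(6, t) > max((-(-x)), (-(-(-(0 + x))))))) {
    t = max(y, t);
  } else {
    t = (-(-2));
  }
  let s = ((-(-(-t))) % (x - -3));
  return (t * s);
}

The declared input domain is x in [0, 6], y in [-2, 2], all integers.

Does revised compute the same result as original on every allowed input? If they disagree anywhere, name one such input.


Take x=1, y=-2.
original: t := 2 | (min(6, t) > abs(x)): true | t := 1 | s := 3 | result 3
revised: t := 2 | (!(min(6, t) > max((-(-x)), (-(-(-(0 + x))))))): false | t := 2 | s := 2 | result 4
3 and 4 differ, so these are not the same function on this domain.
verdict: not equivalent; witness: x=1, y=-2


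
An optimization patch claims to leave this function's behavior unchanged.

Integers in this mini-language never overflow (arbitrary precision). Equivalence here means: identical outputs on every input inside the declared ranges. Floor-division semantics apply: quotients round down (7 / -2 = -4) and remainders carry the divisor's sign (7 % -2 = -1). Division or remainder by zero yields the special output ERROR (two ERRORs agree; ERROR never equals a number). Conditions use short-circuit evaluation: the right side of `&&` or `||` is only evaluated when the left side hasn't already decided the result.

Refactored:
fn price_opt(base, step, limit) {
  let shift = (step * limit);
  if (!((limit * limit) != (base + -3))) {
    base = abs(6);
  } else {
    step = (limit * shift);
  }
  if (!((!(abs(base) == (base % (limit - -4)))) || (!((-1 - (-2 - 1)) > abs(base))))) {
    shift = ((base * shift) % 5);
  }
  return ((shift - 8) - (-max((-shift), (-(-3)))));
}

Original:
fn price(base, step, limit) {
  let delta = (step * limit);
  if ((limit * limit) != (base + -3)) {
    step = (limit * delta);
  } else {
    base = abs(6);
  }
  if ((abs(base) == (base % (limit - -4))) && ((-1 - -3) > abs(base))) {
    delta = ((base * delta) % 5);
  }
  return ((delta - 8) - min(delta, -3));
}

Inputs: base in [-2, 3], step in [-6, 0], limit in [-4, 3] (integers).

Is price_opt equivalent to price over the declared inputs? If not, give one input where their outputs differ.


This is a faithful refactor — constant usage differs, plus local variable names differ, plus arithmetic usage differs, plus boolean connective usage differs, plus min/max/abs usage differs, but the computed results match everywhere.
Spot check at base=0, step=-4, limit=1 — price: delta := -4 | ((limit * limit) != (base + -3)): true | step := -4 | ((abs(base) == (base % (limit - -4))) && ((-1 - -3) > abs(base))): true | delta := 0 | result -5. price_opt: shift := -4 | (!((limit * limit) != (base + -3))): false | step := -4 | (!((!(abs(base) == (base % (limit - -4)))) || (!((-1 - (-2 - 1)) > abs(base))))): true | shift := 0 | result -5. Both give -5.
Sweeping the whole domain (336 inputs) finds no disagreement.
verdict: equivalent


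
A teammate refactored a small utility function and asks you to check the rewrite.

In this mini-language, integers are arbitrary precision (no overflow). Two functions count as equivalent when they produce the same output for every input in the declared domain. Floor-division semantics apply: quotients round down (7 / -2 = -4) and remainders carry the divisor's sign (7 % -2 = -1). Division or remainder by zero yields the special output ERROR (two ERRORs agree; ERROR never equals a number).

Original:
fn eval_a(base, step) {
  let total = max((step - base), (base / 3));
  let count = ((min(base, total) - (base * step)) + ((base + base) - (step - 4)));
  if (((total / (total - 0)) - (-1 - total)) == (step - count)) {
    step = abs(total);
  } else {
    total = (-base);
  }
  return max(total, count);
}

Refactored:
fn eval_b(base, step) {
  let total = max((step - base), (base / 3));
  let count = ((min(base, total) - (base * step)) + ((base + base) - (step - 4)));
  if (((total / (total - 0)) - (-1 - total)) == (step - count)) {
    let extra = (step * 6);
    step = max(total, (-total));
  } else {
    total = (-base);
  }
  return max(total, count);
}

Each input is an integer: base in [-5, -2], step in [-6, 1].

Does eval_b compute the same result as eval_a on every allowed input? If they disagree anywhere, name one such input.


Equivalent. The diff adds an assignment to `extra` whose value nothing reads, which nothing downstream consumes.
Across all 32 domain points the two functions coincide.
As a probe, take base=-5, step=-4: eval_a runs total = 1; count = -27; (((total / (total - 0)) - (-1 - total)) == (step - count)) -> false; total = 5; return 5; eval_b runs total = 1; count = -27; (((total / (total - 0)) - (-1 - total)) == (step - count)) -> false; total = 5; return 5; both end at 5.
verdict: equivalent


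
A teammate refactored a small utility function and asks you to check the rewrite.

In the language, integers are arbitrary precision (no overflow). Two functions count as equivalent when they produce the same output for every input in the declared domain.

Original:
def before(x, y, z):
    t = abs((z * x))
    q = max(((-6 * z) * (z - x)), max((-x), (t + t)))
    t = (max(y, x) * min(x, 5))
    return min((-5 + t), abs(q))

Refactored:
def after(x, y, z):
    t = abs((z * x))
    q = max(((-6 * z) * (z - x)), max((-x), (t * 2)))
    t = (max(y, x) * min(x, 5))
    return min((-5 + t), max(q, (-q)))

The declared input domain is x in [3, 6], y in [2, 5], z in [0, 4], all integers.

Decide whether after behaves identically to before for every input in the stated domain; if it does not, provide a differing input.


Side by side, the visible changes include: constant usage differs; and arithmetic usage differs; and min/max/abs usage differs.
One worked example (x=6, y=2, z=4) — before: t := 24 | q := 48 | t := 30 | result 25; after: t := 24 | q := 48 | t := 30 | result 25; agreement on 25.
Across all 80 domain points the two functions coincide.
verdict: equivalent


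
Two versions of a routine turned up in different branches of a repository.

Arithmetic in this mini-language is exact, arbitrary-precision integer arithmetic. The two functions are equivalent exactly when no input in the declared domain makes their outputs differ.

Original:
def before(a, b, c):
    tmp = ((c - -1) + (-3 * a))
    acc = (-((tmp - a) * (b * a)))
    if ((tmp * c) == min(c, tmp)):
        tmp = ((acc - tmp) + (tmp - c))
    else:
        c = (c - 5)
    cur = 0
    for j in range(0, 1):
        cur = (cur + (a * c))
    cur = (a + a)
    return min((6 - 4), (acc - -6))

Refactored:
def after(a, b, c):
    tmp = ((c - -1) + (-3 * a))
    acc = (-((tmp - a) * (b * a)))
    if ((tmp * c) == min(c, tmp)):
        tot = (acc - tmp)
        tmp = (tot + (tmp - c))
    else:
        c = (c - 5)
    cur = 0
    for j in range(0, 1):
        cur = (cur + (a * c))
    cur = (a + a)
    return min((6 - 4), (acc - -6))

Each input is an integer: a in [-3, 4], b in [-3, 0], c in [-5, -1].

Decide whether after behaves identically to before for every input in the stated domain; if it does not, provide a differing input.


Equivalent — the differences include statement counts differ; local variable names differ, yet no declared input distinguishes the two.
Spot check at a=4, b=-1, c=-1 — before: tmp=-12, then acc=-64, then ((tmp * c) == min(c, tmp)) is false, then c=-6, then cur=0, then (j=0), then cur=-24, then cur=8, then returns -58. after: tmp=-12, then acc=-64, then ((tmp * c) == min(c, tmp)) is false, then c=-6, then cur=0, then (j=0), then cur=-24, then cur=8, then returns -58. Both give -58.
Sweeping the whole domain (160 inputs) finds no disagreement.
verdict: equivalent


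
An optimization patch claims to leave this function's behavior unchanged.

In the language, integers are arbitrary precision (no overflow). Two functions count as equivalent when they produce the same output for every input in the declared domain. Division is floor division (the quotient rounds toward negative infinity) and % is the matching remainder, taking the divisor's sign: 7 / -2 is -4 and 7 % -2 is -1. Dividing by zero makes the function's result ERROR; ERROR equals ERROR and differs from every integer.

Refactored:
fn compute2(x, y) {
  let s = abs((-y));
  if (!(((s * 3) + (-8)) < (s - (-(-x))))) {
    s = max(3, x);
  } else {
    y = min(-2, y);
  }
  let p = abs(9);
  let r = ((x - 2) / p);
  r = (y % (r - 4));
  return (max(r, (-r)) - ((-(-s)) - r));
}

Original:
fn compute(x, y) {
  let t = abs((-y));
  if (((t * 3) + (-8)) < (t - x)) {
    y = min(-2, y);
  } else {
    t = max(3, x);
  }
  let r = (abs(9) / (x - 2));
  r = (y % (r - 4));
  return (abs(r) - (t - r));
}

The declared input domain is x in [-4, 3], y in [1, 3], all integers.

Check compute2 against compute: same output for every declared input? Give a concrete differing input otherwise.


Take x=2, y=1.
compute: t=1, then (((t * 3) + (-8)) < (t - x)) is true, then y=-2, then a zero divisor aborts: ERROR
compute2: s=1, then (!(((s * 3) + (-8)) < (s - (-(-x))))) is false, then y=-2, then p=9, then r=0, then r=-2, then returns -1
ERROR and -1 differ, so these are not the same function on this domain.
verdict: not equivalent; witness: x=2, y=1


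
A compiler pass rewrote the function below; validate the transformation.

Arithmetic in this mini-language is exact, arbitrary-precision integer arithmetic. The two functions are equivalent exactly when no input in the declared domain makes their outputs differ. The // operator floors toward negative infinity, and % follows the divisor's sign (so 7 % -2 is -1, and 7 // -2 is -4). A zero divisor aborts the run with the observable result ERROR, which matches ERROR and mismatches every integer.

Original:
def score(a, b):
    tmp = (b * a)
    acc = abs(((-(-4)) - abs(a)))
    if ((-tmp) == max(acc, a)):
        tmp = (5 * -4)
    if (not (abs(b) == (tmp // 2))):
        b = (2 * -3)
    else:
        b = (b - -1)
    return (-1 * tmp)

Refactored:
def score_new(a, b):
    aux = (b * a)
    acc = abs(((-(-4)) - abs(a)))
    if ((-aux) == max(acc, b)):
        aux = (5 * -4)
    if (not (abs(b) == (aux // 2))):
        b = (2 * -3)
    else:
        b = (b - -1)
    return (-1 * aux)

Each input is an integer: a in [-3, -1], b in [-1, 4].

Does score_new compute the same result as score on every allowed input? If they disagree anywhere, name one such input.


These are not equivalent — on a=-1, b=4 the outputs split (4 vs 20).
score: tmp becomes -4; next acc becomes 3; next ((-tmp) == max(acc, a)) evaluates to false; next (not (abs(b) == (tmp // 2))) evaluates to true; next b becomes -6; next final value 4
score_new: aux becomes -4; next acc becomes 3; next ((-aux) == max(acc, b)) evaluates to true; next aux becomes -20; next (not (abs(b) == (aux // 2))) evaluates to true; next b becomes -6; next final value 20
verdict: not equivalent; witness: a=-1, b=4


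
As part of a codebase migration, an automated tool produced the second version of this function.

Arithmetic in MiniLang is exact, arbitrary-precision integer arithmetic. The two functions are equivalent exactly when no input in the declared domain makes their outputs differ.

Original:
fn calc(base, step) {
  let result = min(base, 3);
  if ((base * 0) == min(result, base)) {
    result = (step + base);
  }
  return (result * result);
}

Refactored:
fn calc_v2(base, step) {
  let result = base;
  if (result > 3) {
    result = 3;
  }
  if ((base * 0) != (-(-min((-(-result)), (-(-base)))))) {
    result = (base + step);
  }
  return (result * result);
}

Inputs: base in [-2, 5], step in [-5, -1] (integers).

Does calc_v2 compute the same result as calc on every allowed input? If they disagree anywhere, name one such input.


Evaluate both at base=-2, step=-5.
calc: result becomes -2; next ((base * 0) == min(result, base)) evaluates to false; next final value 4
calc_v2: result becomes -2; next (result > 3) evaluates to false; next ((base * 0) != (-(-min((-(-result)), (-(-base)))))) evaluates to true; next result becomes -7; next final value 49
4 and 49 differ, so these are not the same function on this domain.
verdict: not equivalent; witness: base=-2, step=-5


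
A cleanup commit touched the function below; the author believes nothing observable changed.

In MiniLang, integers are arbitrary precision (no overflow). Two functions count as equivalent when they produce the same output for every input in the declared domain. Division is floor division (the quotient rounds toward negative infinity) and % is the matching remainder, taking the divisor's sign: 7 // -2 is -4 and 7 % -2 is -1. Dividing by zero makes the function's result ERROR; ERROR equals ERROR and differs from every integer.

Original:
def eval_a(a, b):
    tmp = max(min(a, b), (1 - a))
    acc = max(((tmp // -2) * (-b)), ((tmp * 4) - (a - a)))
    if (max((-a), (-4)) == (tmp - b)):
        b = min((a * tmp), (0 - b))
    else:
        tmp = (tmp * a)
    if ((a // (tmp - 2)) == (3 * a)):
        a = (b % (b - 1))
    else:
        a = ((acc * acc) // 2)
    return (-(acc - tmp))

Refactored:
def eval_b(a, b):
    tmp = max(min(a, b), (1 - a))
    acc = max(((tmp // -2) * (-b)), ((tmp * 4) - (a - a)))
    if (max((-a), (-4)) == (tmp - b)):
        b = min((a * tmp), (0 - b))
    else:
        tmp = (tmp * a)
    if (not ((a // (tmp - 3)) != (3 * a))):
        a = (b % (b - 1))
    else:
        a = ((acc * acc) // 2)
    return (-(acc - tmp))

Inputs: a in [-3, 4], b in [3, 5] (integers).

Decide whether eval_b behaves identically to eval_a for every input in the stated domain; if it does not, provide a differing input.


There is a counterexample at a=2, b=4: ERROR on one side, -6 on the other.
eval_a: tmp = 2; acc = 8; (max((-a), (-4)) == (tmp - b)) -> true; b = -4; division by zero -> ERROR
eval_b: tmp = 2; acc = 8; (max((-a), (-4)) == (tmp - b)) -> true; b = -4; (not ((a // (tmp - 3)) != (3 * a))) -> false; a = 32; return -6
verdict: not equivalent; witness: a=2, b=4


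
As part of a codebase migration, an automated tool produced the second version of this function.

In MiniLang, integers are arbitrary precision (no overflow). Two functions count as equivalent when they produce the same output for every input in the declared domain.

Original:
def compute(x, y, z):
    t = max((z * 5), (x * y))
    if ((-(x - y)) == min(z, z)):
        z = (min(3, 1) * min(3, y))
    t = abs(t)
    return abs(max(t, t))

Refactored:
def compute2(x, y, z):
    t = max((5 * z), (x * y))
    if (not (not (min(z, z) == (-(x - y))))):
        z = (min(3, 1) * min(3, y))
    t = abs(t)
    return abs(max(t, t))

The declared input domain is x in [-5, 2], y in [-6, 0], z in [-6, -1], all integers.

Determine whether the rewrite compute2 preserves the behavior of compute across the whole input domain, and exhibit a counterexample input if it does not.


Differences: boolean connective usage differs — yet all 336 inputs agree.
verdict: equivalent


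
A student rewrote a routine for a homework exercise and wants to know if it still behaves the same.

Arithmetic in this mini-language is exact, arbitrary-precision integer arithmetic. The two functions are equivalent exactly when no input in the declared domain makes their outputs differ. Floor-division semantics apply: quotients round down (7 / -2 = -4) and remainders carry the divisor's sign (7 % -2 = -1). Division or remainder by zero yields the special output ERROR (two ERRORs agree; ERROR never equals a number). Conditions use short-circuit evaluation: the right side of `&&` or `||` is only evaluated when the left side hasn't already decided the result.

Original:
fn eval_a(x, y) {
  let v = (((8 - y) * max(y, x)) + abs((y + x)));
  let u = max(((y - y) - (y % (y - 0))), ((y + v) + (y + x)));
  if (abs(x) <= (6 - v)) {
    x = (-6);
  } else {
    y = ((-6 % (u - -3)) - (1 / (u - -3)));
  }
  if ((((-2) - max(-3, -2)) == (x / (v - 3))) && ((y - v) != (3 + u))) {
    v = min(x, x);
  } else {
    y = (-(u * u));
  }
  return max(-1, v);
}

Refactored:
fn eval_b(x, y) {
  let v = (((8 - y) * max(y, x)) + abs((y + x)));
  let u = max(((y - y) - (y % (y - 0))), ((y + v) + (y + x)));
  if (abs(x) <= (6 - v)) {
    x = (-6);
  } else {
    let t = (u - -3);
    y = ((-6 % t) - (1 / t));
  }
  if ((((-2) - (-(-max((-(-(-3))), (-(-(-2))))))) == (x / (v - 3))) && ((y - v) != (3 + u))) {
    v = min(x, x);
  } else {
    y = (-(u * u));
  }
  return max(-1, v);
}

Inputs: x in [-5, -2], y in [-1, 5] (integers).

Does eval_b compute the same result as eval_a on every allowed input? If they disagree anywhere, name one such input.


The two versions differ — the changes include local variable names differ; and arithmetic usage differs; and constant usage differs; and statement counts differ.
One worked example (x=-4, y=0) — eval_a: v := 4 | divide-by-zero, output ERROR; eval_b: v := 4 | divide-by-zero, output ERROR; agreement on ERROR.
Sweeping the whole domain (28 inputs) finds no disagreement.
verdict: equivalent


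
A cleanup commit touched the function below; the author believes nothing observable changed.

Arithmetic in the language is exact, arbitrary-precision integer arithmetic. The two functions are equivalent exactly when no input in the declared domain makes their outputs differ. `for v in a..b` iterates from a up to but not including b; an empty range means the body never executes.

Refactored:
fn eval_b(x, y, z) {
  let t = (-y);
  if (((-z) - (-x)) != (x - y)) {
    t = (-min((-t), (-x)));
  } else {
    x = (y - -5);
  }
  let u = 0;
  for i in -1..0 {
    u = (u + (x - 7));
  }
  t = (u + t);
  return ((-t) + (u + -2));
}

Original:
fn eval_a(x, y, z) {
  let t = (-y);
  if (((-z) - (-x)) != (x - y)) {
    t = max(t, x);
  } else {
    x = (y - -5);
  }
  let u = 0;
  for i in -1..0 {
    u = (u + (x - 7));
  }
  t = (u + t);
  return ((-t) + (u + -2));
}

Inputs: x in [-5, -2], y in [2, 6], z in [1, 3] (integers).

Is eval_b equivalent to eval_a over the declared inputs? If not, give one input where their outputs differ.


Differences: min/max/abs usage differs — yet all 60 inputs agree.
verdict: equivalent


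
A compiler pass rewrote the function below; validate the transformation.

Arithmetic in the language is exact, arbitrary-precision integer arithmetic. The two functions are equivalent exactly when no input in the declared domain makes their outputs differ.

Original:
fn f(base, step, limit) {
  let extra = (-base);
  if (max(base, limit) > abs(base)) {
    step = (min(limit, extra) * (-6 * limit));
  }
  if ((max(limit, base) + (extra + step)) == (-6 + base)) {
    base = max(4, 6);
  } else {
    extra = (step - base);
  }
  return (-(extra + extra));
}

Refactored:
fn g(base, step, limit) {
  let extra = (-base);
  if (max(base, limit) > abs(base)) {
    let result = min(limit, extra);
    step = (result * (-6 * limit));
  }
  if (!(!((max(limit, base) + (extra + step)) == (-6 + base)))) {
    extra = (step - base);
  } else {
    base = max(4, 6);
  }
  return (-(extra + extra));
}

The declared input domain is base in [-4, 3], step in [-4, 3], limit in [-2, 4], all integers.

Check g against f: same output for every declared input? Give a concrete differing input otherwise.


There is a counterexample at base=-4, step=-4, limit=-2: 0 on one side, -8 on the other.
f: extra becomes 4; next (max(base, limit) > abs(base)) evaluates to false; next ((max(limit, base) + (extra + step)) == (-6 + base)) evaluates to false; next extra becomes 0; next final value 0
g: extra becomes 4; next (max(base, limit) > abs(base)) evaluates to false; next (!(!((max(limit, base) + (extra + step)) == (-6 + base)))) evaluates to false; next base becomes 6; next final value -8
verdict: not equivalent; witness: base=-4, step=-4, limit=-2


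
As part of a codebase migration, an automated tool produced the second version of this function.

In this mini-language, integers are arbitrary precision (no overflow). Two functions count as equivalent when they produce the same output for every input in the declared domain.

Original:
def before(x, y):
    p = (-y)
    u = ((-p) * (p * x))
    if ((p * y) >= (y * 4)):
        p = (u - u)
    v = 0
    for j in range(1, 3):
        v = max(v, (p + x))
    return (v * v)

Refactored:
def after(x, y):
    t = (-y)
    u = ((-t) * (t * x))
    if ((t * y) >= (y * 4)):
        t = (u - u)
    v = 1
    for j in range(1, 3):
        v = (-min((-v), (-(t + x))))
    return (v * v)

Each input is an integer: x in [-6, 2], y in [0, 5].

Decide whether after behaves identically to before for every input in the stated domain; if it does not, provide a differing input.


Consider the input x=-6, y=0.
before: p=0, then u=0, then ((p * y) >= (y * 4)) is true, then p=0, then v=0, then (j=1), then v=0, then (j=2), then v=0, then returns 0
after: t=0, then u=0, then ((t * y) >= (y * 4)) is true, then t=0, then v=1, then (j=1), then v=1, then (j=2), then v=1, then returns 1
0 against 1: the behavior changed.
verdict: not equivalent; witness: x=-6, y=0


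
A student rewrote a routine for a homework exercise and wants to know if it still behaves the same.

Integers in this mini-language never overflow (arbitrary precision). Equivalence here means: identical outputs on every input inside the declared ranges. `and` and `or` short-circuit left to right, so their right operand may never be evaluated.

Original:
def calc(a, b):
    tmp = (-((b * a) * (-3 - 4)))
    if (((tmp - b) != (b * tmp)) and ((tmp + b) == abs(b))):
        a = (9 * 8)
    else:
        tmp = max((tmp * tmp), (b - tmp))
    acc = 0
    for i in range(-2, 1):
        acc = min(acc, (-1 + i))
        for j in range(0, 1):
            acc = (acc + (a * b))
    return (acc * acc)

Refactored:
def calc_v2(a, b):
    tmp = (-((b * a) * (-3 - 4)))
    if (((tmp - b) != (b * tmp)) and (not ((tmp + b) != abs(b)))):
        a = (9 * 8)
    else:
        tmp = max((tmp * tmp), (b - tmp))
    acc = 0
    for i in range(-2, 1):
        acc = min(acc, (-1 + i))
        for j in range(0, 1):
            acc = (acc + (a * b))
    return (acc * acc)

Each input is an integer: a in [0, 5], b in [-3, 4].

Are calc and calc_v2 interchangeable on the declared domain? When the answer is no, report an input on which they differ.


Changes here: comparison usage differs; and boolean connective usage differs; the full 48-point sweep finds no disagreement.
verdict: equivalent


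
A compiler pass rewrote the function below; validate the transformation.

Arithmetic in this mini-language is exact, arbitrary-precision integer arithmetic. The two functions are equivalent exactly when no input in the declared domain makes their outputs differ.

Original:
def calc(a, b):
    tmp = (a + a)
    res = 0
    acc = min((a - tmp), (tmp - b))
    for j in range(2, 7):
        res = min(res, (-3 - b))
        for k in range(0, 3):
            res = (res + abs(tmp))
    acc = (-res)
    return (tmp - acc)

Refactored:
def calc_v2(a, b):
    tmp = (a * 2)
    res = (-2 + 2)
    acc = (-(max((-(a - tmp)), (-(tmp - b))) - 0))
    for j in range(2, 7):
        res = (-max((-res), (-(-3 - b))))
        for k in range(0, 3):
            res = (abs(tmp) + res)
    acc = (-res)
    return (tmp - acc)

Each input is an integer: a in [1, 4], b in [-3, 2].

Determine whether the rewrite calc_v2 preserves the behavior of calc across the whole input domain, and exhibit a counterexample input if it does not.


Changes here: arithmetic usage differs; and constant usage differs; and min/max/abs usage differs; the full 24-point sweep finds no disagreement.
verdict: equivalent


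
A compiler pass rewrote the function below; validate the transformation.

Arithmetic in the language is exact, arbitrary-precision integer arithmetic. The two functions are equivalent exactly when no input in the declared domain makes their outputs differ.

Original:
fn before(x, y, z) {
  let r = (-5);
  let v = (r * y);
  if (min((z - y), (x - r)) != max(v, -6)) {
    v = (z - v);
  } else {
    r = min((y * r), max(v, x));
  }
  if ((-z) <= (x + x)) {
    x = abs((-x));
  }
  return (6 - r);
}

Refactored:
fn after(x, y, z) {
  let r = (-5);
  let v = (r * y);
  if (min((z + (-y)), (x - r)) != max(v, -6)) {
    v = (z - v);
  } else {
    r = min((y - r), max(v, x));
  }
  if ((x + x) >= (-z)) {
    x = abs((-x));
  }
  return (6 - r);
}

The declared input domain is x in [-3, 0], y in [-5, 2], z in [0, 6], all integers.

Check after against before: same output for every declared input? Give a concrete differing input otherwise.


Input x=0, y=-1, z=4: 1 from before versus 2 from after.
verdict: not equivalent; witness: x=0, y=-1, z=4


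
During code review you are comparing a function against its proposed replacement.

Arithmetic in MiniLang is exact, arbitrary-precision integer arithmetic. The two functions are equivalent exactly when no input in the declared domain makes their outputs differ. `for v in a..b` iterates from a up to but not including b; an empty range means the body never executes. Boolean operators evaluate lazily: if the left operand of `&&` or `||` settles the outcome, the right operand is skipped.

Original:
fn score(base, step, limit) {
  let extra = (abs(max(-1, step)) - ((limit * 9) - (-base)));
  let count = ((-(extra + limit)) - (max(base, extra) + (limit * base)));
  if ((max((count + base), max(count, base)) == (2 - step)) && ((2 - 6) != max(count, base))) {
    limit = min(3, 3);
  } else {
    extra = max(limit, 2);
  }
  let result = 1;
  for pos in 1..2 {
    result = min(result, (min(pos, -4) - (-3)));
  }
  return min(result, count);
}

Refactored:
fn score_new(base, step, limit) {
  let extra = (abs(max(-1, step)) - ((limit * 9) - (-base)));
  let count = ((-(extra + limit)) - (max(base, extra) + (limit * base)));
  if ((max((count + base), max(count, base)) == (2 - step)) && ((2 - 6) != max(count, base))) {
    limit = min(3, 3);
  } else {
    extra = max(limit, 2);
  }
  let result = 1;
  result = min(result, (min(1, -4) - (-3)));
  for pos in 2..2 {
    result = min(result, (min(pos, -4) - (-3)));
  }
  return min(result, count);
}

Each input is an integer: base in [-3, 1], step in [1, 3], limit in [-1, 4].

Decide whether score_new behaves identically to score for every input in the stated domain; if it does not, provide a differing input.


Comparing the listings, the differences include: arithmetic usage differs, constant usage differs, loop structure differs, statement counts differ, min/max/abs usage differs.
Tracing base=0, step=3, limit=2: score: extra := -15 | count := 13 | ((max((count + base), max(count, base)) == (2 - step)) && ((2 - 6) != max(count, base))): false | extra := 2 | result := 1 | iter pos=1: | result := -1 | result -1 | score_new: extra := -15 | count := 13 | ((max((count + base), max(count, base)) == (2 - step)) && ((2 - 6) != max(count, base))): false | extra := 2 | result := 1 | result := -1 | loop over pos: empty range | result -1 — matching result -1.
Sweeping the whole domain (90 inputs) finds no disagreement.
verdict: equivalent


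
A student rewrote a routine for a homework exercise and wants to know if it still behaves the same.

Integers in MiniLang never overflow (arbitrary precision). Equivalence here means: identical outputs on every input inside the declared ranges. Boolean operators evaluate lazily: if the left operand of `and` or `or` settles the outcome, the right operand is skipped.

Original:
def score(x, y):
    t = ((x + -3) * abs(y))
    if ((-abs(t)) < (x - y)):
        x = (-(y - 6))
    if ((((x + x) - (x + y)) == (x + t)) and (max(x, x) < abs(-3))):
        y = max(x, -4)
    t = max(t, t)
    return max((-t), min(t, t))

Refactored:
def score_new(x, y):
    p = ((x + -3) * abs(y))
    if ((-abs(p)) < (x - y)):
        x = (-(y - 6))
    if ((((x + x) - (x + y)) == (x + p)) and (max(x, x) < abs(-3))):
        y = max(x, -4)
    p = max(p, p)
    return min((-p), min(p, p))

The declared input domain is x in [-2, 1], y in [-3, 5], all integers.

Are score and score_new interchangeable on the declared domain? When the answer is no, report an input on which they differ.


These are not equivalent — on x=-2, y=-3 the outputs split (15 vs -15).
score: t := -15 | ((-abs(t)) < (x - y)): true | x := 9 | ((((x + x) - (x + y)) == (x + t)) and (max(x, x) < abs(-3))): false | t := -15 | result 15
score_new: p := -15 | ((-abs(p)) < (x - y)): true | x := 9 | ((((x + x) - (x + y)) == (x + p)) and (max(x, x) < abs(-3))): false | p := -15 | result -15
verdict: not equivalent; witness: x=-2, y=-3


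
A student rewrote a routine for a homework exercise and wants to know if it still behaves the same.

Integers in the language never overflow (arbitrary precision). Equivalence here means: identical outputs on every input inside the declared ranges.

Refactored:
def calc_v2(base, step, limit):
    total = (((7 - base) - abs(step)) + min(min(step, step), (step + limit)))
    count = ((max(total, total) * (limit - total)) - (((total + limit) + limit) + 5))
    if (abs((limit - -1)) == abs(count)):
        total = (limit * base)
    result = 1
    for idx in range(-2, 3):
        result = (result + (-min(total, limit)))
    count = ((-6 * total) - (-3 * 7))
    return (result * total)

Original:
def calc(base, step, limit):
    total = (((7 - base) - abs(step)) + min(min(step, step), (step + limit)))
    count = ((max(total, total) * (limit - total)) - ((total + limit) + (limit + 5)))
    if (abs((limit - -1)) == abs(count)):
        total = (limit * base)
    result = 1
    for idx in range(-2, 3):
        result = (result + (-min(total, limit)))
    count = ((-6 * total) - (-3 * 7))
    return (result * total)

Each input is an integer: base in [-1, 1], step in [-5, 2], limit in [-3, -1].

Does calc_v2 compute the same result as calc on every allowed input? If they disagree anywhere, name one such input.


The two are interchangeable: same computation, different form, and every declared input agrees.
Tracing base=-1, step=-5, limit=-1: calc: total=-3, then count=-6, then (abs((limit - -1)) == abs(count)) is false, then result=1, then (idx=-2), then result=4, then (idx=-1), then result=7, then (idx=0), then result=10, then (idx=1), then result=13, then (idx=2), then result=16, then count=39, then returns -48 | calc_v2: total=-3, then count=-6, then (abs((limit - -1)) == abs(count)) is false, then result=1, then (idx=-2), then result=4, then (idx=-1), then result=7, then (idx=0), then result=10, then (idx=1), then result=13, then (idx=2), then result=16, then count=39, then returns -48 — matching result -48.
Sweeping the whole domain (72 inputs) finds no disagreement.
verdict: equivalent


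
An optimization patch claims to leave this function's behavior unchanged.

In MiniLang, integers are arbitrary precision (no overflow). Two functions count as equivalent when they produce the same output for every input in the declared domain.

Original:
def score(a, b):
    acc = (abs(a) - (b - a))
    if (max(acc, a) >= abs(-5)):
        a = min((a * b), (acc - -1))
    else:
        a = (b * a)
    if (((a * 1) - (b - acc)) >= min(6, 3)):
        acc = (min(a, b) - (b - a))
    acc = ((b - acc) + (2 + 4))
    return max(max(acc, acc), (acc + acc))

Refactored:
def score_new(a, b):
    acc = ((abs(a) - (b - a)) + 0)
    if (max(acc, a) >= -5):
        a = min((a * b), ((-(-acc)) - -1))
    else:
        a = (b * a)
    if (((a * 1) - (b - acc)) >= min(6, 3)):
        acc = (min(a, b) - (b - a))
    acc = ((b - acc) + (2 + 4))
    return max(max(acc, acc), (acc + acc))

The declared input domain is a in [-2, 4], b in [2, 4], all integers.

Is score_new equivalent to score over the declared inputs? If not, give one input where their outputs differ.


Take a=2, b=2.
score: acc = 2; (max(acc, a) >= abs(-5)) -> false; a = 4; (((a * 1) - (b - acc)) >= min(6, 3)) -> true; acc = 4; acc = 4; return 8
score_new: acc = 2; (max(acc, a) >= -5) -> true; a = 3; (((a * 1) - (b - acc)) >= min(6, 3)) -> true; acc = 3; acc = 5; return 10
8 against 10: the behavior changed.
verdict: not equivalent; witness: a=2, b=2
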